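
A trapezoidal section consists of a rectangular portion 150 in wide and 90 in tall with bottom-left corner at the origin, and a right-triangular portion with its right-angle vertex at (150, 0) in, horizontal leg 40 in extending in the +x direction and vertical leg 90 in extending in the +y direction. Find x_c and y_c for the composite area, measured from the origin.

rectangular portion: A = 150 × 90 = 13500.00, centroid at (75.00, 45.00).
triangular portion: A = ½·40·90 = 1800.00, centroid at (163.33, 30.00).
ΣA = 15300.00 in²
ΣAx_c = (13500.00)(75.00) + (1800.00)(163.33) = 1306500.00 in³
ΣAy_c = (13500.00)(45.00) + (1800.00)(30.00) = 661500.00 in³
x_c = 1306500.00 / 15300.00 = 85.39 in
y_c = 661500.00 / 15300.00 = 43.24 in

x_c = 85.39 in, y_c = 43.24 in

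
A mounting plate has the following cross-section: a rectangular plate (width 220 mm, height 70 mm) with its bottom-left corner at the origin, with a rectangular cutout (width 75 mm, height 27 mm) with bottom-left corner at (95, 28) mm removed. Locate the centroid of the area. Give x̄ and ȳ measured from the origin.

Part | A | x̄ᵢ | ȳᵢ | A·x̄ᵢ | A·ȳᵢ
plate | 15400.00 | 110.00 | 35.00 | 1694000.00 | 539000.00
hole | -2025.00 | 132.50 | 41.50 | -268312.50 | -84037.50
Σ | 13375.00 |  |  | 1425687.50 | 454962.50
x̄ = 1425687.50 / 13375.00 = 106.59 mm
ȳ = 454962.50 / 13375.00 = 34.02 mm

x̄ = 106.59 mm, ȳ = 34.02 mm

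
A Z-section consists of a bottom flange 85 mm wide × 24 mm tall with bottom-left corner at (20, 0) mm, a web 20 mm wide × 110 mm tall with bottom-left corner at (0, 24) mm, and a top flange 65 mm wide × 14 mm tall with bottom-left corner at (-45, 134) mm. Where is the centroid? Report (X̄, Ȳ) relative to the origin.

X̄ = 26.82 mm, Ȳ = 63.42 mm

bottom flange: A = 85 × 24 = 2040.00, centroid at (62.50, 12.00).
web: A = 20 × 110 = 2200.00, centroid at (10.00, 79.00).
top flange: A = 65 × 14 = 910.00, centroid at (-12.50, 141.00).
ΣA = 5150.00 mm²
ΣAX̄ = (2040.00)(62.50) + (2200.00)(10.00) + (910.00)(-12.50) = 138125.00 mm³
ΣAȲ = (2040.00)(12.00) + (2200.00)(79.00) + (910.00)(141.00) = 326590.00 mm³
X̄ = 138125.00 / 5150.00 = 26.82 mm
Ȳ = 326590.00 / 5150.00 = 63.42 mm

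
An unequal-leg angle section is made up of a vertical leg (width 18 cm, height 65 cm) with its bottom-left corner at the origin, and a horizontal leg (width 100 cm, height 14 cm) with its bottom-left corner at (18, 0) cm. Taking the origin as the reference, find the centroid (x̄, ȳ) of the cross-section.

Part | A | x̄ᵢ | ȳᵢ | A·x̄ᵢ | A·ȳᵢ
vertical leg | 1170.00 | 9.00 | 32.50 | 10530.00 | 38025.00
horizontal leg | 1400.00 | 68.00 | 7.00 | 95200.00 | 9800.00
Σ | 2570.00 |  |  | 105730.00 | 47825.00
x̄ = 105730.00 / 2570.00 = 41.14 cm
ȳ = 47825.00 / 2570.00 = 18.61 cm

x̄ = 41.14 cm, ȳ = 18.61 cm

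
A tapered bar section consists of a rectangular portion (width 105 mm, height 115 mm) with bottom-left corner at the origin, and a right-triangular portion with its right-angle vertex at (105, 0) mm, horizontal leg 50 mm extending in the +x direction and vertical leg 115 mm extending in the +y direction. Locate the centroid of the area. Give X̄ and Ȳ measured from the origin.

X̄ = 65.80 mm, Ȳ = 53.81 mm

rectangular portion: A = 105 × 115 = 12075.00, centroid at (52.50, 57.50).
triangular portion: A = ½·50·115 = 2875.00, centroid at (121.67, 38.33).
ΣA = 14950.00 mm², ΣAX̄ = 983729.17 mm³, ΣAȲ = 804520.83 mm³.
X̄ = 983729.17/14950.00 = 65.80 mm; Ȳ = 804520.83/14950.00 = 53.81 mm.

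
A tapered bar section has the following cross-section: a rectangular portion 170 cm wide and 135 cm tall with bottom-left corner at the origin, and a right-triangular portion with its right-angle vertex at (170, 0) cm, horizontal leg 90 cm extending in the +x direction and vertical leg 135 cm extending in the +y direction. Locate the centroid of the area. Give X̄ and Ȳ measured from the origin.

X̄ = 109.07 cm, Ȳ = 62.79 cm

Part | A | x̄ᵢ | ȳᵢ | A·x̄ᵢ | A·ȳᵢ
rectangular portion | 22950.00 | 85.00 | 67.50 | 1950750.00 | 1549125.00
triangular portion | 6075.00 | 200.00 | 45.00 | 1215000.00 | 273375.00
Σ | 29025.00 |  |  | 3165750.00 | 1822500.00
X̄ = 3165750.00 / 29025.00 = 109.07 cm
Ȳ = 1822500.00 / 29025.00 = 62.79 cm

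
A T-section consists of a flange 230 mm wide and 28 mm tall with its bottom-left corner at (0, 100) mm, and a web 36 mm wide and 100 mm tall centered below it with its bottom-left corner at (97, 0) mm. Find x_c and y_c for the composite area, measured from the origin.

x_c = 115.00 mm, y_c = 91.05 mm

web: A = 36 × 100 = 3600.00, centroid at (115.00, 50.00).
flange: A = 230 × 28 = 6440.00, centroid at (115.00, 114.00).
ΣA = 10040.00 mm², ΣAx_c = 1154600.00 mm³, ΣAy_c = 914160.00 mm³.
x_c = 1154600.00/10040.00 = 115.00 mm; y_c = 914160.00/10040.00 = 91.05 mm.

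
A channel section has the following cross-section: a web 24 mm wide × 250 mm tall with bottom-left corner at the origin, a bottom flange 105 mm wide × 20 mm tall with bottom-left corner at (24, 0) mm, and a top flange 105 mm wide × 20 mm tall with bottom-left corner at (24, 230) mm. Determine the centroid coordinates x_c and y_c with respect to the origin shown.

web: A = 24 × 250 = 6000.00, centroid at (12.00, 125.00).
bottom flange: A = 105 × 20 = 2100.00, centroid at (76.50, 10.00).
top flange: A = 105 × 20 = 2100.00, centroid at (76.50, 240.00).
ΣA = 10200.00 mm², ΣAx_c = 393300.00 mm³, ΣAy_c = 1275000.00 mm³.
x_c = 393300.00/10200.00 = 38.56 mm; y_c = 1275000.00/10200.00 = 125.00 mm.

x_c = 38.56 mm, y_c = 125.00 mm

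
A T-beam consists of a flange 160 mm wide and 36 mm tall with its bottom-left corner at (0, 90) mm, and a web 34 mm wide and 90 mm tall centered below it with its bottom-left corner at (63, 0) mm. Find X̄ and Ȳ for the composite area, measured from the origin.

web: A = 34 × 90 = 3060.00, centroid at (80.00, 45.00).
flange: A = 160 × 36 = 5760.00, centroid at (80.00, 108.00).
ΣA = 8820.00 mm², ΣAX̄ = 705600.00 mm³, ΣAȲ = 759780.00 mm³.
X̄ = 705600.00/8820.00 = 80.00 mm; Ȳ = 759780.00/8820.00 = 86.14 mm.

X̄ = 80.00 mm, Ȳ = 86.14 mm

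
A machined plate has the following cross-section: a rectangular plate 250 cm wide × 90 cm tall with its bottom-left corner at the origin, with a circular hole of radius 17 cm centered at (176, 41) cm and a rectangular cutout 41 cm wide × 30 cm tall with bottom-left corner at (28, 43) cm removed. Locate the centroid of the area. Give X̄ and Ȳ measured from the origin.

Part | A | x̄ᵢ | ȳᵢ | A·x̄ᵢ | A·ȳᵢ
plate | 22500.00 | 125.00 | 45.00 | 2812500.00 | 1012500.00
hole 1 | -907.92 | 176.00 | 41.00 | -159793.97 | -37224.73
hole 2 | -1230.00 | 48.50 | 58.00 | -59655.00 | -71340.00
Σ | 20362.08 |  |  | 2593051.03 | 903935.27
X̄ = 2593051.03 / 20362.08 = 127.35 cm
Ȳ = 903935.27 / 20362.08 = 44.39 cm

X̄ = 127.35 cm, Ȳ = 44.39 cm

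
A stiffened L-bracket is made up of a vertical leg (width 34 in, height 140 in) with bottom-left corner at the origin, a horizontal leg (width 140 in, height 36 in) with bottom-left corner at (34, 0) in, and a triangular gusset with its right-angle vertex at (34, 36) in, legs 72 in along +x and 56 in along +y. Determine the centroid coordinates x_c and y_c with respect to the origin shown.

vertical leg: A = 34 × 140 = 4760.00, centroid at (17.00, 70.00).
horizontal leg: A = 140 × 36 = 5040.00, centroid at (104.00, 18.00).
gusset: A = ½·72·56 = 2016.00, centroid at (58.00, 54.67).
ΣA = 11816.00 in², ΣAx_c = 722008.00 in³, ΣAy_c = 534128.00 in³.
x_c = 722008.00/11816.00 = 61.10 in; y_c = 534128.00/11816.00 = 45.20 in.

x_c = 61.10 in, y_c = 45.20 in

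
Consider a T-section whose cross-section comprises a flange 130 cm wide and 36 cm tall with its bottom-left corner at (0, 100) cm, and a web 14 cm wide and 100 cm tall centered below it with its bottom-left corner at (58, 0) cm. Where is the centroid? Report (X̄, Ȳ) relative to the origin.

X̄ = 65.00 cm, Ȳ = 102.34 cm

Part | A | x̄ᵢ | ȳᵢ | A·x̄ᵢ | A·ȳᵢ
web | 1400.00 | 65.00 | 50.00 | 91000.00 | 70000.00
flange | 4680.00 | 65.00 | 118.00 | 304200.00 | 552240.00
Σ | 6080.00 |  |  | 395200.00 | 622240.00
X̄ = 395200.00 / 6080.00 = 65.00 cm
Ȳ = 622240.00 / 6080.00 = 102.34 cm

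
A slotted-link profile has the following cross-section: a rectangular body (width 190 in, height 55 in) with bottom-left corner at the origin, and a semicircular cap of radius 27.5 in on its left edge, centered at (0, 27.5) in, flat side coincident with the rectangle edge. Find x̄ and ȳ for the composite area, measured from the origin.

x̄ = 84.11 in, ȳ = 27.50 in

rectangular body: A = 190 × 55 = 10450.00, centroid at (95.00, 27.50).
semicircular end: A = ½π·27.5² = 1187.91, centroid at (-11.67, 27.50).
ΣA = 11637.91 in²
ΣAx̄ = (10450.00)(95.00) + (1187.91)(-11.67) = 978885.42 in³
ΣAȳ = (10450.00)(27.50) + (1187.91)(27.50) = 320042.65 in³
x̄ = 978885.42 / 11637.91 = 84.11 in
ȳ = 320042.65 / 11637.91 = 27.50 in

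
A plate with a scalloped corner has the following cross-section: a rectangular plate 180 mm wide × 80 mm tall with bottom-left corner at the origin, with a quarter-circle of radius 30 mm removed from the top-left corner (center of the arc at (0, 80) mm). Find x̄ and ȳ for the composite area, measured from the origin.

x̄ = 93.99 mm, ȳ = 38.59 mm

plate: A = 180 × 80 = 14400.00, centroid at (90.00, 40.00).
removed quarter-circle: A = −¼π·30² = -706.86, centroid at (12.73, 67.27).
ΣA = 13693.14 mm², ΣAx̄ = 1287000.00 mm³, ΣAȳ = 528451.33 mm³.
x̄ = 1287000.00/13693.14 = 93.99 mm; ȳ = 528451.33/13693.14 = 38.59 mm.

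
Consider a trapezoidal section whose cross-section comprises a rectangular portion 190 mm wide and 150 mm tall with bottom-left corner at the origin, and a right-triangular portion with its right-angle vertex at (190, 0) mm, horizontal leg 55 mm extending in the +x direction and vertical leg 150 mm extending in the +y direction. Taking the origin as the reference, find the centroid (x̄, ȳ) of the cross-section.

Part | A | x̄ᵢ | ȳᵢ | A·x̄ᵢ | A·ȳᵢ
rectangular portion | 28500.00 | 95.00 | 75.00 | 2707500.00 | 2137500.00
triangular portion | 4125.00 | 208.33 | 50.00 | 859375.00 | 206250.00
Σ | 32625.00 |  |  | 3566875.00 | 2343750.00
x̄ = 3566875.00 / 32625.00 = 109.33 mm
ȳ = 2343750.00 / 32625.00 = 71.84 mm

x̄ = 109.33 mm, ȳ = 71.84 mm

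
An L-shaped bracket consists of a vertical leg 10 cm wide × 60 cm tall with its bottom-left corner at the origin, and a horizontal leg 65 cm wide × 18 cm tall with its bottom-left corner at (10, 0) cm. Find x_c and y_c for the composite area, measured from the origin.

vertical leg: A = 10 × 60 = 600.00, centroid at (5.00, 30.00).
horizontal leg: A = 65 × 18 = 1170.00, centroid at (42.50, 9.00).
ΣA = 1770.00 cm²
ΣAx_c = (600.00)(5.00) + (1170.00)(42.50) = 52725.00 cm³
ΣAy_c = (600.00)(30.00) + (1170.00)(9.00) = 28530.00 cm³
x_c = 52725.00 / 1770.00 = 29.79 cm
y_c = 28530.00 / 1770.00 = 16.12 cm

x_c = 29.79 cm, y_c = 16.12 cm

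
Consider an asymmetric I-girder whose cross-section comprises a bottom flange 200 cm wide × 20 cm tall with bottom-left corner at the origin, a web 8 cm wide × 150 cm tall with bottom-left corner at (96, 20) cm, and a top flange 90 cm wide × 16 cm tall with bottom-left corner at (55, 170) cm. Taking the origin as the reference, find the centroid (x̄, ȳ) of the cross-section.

bottom flange: A = 200 × 20 = 4000.00, centroid at (100.00, 10.00).
web: A = 8 × 150 = 1200.00, centroid at (100.00, 95.00).
top flange: A = 90 × 16 = 1440.00, centroid at (100.00, 178.00).
ΣA = 6640.00 cm²
ΣAx̄ = (4000.00)(100.00) + (1200.00)(100.00) + (1440.00)(100.00) = 664000.00 cm³
ΣAȳ = (4000.00)(10.00) + (1200.00)(95.00) + (1440.00)(178.00) = 410320.00 cm³
x̄ = 664000.00 / 6640.00 = 100.00 cm
ȳ = 410320.00 / 6640.00 = 61.80 cm

x̄ = 100.00 cm, ȳ = 61.80 cm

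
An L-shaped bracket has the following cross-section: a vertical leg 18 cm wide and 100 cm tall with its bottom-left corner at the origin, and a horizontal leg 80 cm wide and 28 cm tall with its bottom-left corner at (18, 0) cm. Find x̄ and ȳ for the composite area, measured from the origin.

x̄ = 36.17 cm, ȳ = 30.04 cm

vertical leg: A = 18 × 100 = 1800.00, centroid at (9.00, 50.00).
horizontal leg: A = 80 × 28 = 2240.00, centroid at (58.00, 14.00).
ΣA = 4040.00 cm²
ΣAx̄ = (1800.00)(9.00) + (2240.00)(58.00) = 146120.00 cm³
ΣAȳ = (1800.00)(50.00) + (2240.00)(14.00) = 121360.00 cm³
x̄ = 146120.00 / 4040.00 = 36.17 cm
ȳ = 121360.00 / 4040.00 = 30.04 cm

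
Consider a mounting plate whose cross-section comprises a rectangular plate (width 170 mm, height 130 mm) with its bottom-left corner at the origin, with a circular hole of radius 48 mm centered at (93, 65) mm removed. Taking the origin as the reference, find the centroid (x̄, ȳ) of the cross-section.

Part | A | x̄ᵢ | ȳᵢ | A·x̄ᵢ | A·ȳᵢ
plate | 22100.00 | 85.00 | 65.00 | 1878500.00 | 1436500.00
hole | -7238.23 | 93.00 | 65.00 | -673155.34 | -470484.92
Σ | 14861.77 |  |  | 1205344.66 | 966015.08
x̄ = 1205344.66 / 14861.77 = 81.10 mm
ȳ = 966015.08 / 14861.77 = 65.00 mm

x̄ = 81.10 mm, ȳ = 65.00 mm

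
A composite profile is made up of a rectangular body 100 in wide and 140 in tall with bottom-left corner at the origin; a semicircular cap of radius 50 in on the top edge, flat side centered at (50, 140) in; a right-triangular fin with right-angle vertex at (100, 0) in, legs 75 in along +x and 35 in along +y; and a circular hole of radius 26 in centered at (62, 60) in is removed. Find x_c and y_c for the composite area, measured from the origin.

x_c = 54.26 in, y_c = 87.70 in

rectangular body: A = 100 × 140 = 14000.00, centroid at (50.00, 70.00).
semicircular top: A = ½π·50² = 3926.99, centroid at (50.00, 161.22).
triangular fin: A = ½·75·35 = 1312.50, centroid at (125.00, 11.67).
hole: A = −π·26² = -2123.72, centroid at (62.00, 60.00).
ΣA = 17115.77 in², ΣAx_c = 928741.61 in³, ΣAy_c = 1501001.55 in³.
x_c = 928741.61/17115.77 = 54.26 in; y_c = 1501001.55/17115.77 = 87.70 in.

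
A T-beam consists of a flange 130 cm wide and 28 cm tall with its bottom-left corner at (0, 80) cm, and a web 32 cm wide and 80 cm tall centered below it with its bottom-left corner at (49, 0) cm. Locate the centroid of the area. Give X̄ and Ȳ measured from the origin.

X̄ = 65.00 cm, Ȳ = 71.70 cm

web: A = 32 × 80 = 2560.00, centroid at (65.00, 40.00).
flange: A = 130 × 28 = 3640.00, centroid at (65.00, 94.00).
ΣA = 6200.00 cm², ΣAX̄ = 403000.00 cm³, ΣAȲ = 444560.00 cm³.
X̄ = 403000.00/6200.00 = 65.00 cm; Ȳ = 444560.00/6200.00 = 71.70 cm.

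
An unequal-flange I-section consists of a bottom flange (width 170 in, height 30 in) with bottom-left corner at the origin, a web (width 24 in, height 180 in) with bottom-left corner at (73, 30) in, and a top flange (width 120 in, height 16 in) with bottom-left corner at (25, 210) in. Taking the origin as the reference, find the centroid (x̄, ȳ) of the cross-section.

bottom flange: A = 170 × 30 = 5100.00, centroid at (85.00, 15.00).
web: A = 24 × 180 = 4320.00, centroid at (85.00, 120.00).
top flange: A = 120 × 16 = 1920.00, centroid at (85.00, 218.00).
ΣA = 11340.00 in²
ΣAx̄ = (5100.00)(85.00) + (4320.00)(85.00) + (1920.00)(85.00) = 963900.00 in³
ΣAȳ = (5100.00)(15.00) + (4320.00)(120.00) + (1920.00)(218.00) = 1013460.00 in³
x̄ = 963900.00 / 11340.00 = 85.00 in
ȳ = 1013460.00 / 11340.00 = 89.37 in

x̄ = 85.00 in, ȳ = 89.37 in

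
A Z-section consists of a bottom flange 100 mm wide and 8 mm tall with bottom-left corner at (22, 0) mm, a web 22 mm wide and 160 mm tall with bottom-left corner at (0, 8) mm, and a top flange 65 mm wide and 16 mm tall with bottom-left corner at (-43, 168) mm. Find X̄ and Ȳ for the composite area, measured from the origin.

X̄ = 15.93 mm, Ȳ = 92.54 mm

bottom flange: A = 100 × 8 = 800.00, centroid at (72.00, 4.00).
web: A = 22 × 160 = 3520.00, centroid at (11.00, 88.00).
top flange: A = 65 × 16 = 1040.00, centroid at (-10.50, 176.00).
ΣA = 5360.00 mm²
ΣAX̄ = (800.00)(72.00) + (3520.00)(11.00) + (1040.00)(-10.50) = 85400.00 mm³
ΣAȲ = (800.00)(4.00) + (3520.00)(88.00) + (1040.00)(176.00) = 496000.00 mm³
X̄ = 85400.00 / 5360.00 = 15.93 mm
Ȳ = 496000.00 / 5360.00 = 92.54 mm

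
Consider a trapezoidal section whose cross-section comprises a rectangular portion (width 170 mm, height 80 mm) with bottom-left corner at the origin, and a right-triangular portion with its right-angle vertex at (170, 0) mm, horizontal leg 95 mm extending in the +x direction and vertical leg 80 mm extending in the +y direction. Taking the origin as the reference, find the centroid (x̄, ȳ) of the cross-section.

x̄ = 110.48 mm, ȳ = 37.09 mm

Part | A | x̄ᵢ | ȳᵢ | A·x̄ᵢ | A·ȳᵢ
rectangular portion | 13600.00 | 85.00 | 40.00 | 1156000.00 | 544000.00
triangular portion | 3800.00 | 201.67 | 26.67 | 766333.33 | 101333.33
Σ | 17400.00 |  |  | 1922333.33 | 645333.33
x̄ = 1922333.33 / 17400.00 = 110.48 mm
ȳ = 645333.33 / 17400.00 = 37.09 mm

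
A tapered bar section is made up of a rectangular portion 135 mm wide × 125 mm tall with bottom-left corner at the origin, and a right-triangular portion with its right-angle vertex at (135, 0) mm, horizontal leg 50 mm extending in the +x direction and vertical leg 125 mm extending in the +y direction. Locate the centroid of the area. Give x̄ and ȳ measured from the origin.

rectangular portion: A = 135 × 125 = 16875.00, centroid at (67.50, 62.50).
triangular portion: A = ½·50·125 = 3125.00, centroid at (151.67, 41.67).
ΣA = 20000.00 mm²
ΣAx̄ = (16875.00)(67.50) + (3125.00)(151.67) = 1613020.83 mm³
ΣAȳ = (16875.00)(62.50) + (3125.00)(41.67) = 1184895.83 mm³
x̄ = 1613020.83 / 20000.00 = 80.65 mm
ȳ = 1184895.83 / 20000.00 = 59.24 mm

x̄ = 80.65 mm, ȳ = 59.24 mm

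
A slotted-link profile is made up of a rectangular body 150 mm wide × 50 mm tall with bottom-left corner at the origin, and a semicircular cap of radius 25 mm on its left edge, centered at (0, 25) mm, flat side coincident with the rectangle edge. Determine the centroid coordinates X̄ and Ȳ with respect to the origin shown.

Part | A | x̄ᵢ | ȳᵢ | A·x̄ᵢ | A·ȳᵢ
rectangular body | 7500.00 | 75.00 | 25.00 | 562500.00 | 187500.00
semicircular end | 981.75 | -10.61 | 25.00 | -10416.67 | 24543.69
Σ | 8481.75 |  |  | 552083.33 | 212043.69
X̄ = 552083.33 / 8481.75 = 65.09 mm
Ȳ = 212043.69 / 8481.75 = 25.00 mm

X̄ = 65.09 mm, Ȳ = 25.00 mm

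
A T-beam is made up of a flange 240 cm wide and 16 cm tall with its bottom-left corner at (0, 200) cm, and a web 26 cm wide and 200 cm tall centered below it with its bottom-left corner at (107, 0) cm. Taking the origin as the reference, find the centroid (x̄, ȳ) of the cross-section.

x̄ = 120.00 cm, ȳ = 145.88 cm

web: A = 26 × 200 = 5200.00, centroid at (120.00, 100.00).
flange: A = 240 × 16 = 3840.00, centroid at (120.00, 208.00).
ΣA = 9040.00 cm², ΣAx̄ = 1084800.00 cm³, ΣAȳ = 1318720.00 cm³.
x̄ = 1084800.00/9040.00 = 120.00 cm; ȳ = 1318720.00/9040.00 = 145.88 cm.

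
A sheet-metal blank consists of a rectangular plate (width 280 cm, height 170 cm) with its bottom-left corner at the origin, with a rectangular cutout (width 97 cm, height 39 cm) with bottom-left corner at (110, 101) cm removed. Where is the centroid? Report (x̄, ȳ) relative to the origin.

x̄ = 138.40 cm, ȳ = 81.94 cm

plate: A = 280 × 170 = 47600.00, centroid at (140.00, 85.00).
hole: A = −(97 × 39) = -3783.00, centroid at (158.50, 120.50).
ΣA = 43817.00 cm², ΣAx̄ = 6064394.50 cm³, ΣAȳ = 3590148.50 cm³.
x̄ = 6064394.50/43817.00 = 138.40 cm; ȳ = 3590148.50/43817.00 = 81.94 cm.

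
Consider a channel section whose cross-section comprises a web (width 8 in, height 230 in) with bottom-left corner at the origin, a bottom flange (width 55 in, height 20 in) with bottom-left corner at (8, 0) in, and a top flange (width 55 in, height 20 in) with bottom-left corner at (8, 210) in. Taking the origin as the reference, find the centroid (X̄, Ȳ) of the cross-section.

web: A = 8 × 230 = 1840.00, centroid at (4.00, 115.00).
bottom flange: A = 55 × 20 = 1100.00, centroid at (35.50, 10.00).
top flange: A = 55 × 20 = 1100.00, centroid at (35.50, 220.00).
ΣA = 4040.00 in², ΣAX̄ = 85460.00 in³, ΣAȲ = 464600.00 in³.
X̄ = 85460.00/4040.00 = 21.15 in; Ȳ = 464600.00/4040.00 = 115.00 in.

X̄ = 21.15 in, Ȳ = 115.00 in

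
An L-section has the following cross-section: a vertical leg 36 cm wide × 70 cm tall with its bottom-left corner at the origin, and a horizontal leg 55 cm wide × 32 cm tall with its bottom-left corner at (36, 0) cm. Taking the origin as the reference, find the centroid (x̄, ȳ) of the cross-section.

x̄ = 36.71 cm, ȳ = 27.19 cm

vertical leg: A = 36 × 70 = 2520.00, centroid at (18.00, 35.00).
horizontal leg: A = 55 × 32 = 1760.00, centroid at (63.50, 16.00).
ΣA = 4280.00 cm², ΣAx̄ = 157120.00 cm³, ΣAȳ = 116360.00 cm³.
x̄ = 157120.00/4280.00 = 36.71 cm; ȳ = 116360.00/4280.00 = 27.19 cm.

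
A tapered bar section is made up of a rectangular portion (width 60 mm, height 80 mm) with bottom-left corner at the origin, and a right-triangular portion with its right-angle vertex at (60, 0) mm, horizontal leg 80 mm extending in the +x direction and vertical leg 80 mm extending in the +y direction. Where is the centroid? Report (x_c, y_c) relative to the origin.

rectangular portion: A = 60 × 80 = 4800.00, centroid at (30.00, 40.00).
triangular portion: A = ½·80·80 = 3200.00, centroid at (86.67, 26.67).
ΣA = 8000.00 mm², ΣAx_c = 421333.33 mm³, ΣAy_c = 277333.33 mm³.
x_c = 421333.33/8000.00 = 52.67 mm; y_c = 277333.33/8000.00 = 34.67 mm.

x_c = 52.67 mm, y_c = 34.67 mm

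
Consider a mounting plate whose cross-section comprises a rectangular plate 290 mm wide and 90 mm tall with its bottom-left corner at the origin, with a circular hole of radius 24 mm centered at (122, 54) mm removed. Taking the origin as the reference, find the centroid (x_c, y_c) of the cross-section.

x_c = 146.71 mm, y_c = 44.33 mm

plate: A = 290 × 90 = 26100.00, centroid at (145.00, 45.00).
hole: A = −π·24² = -1809.56, centroid at (122.00, 54.00).
ΣA = 24290.44 mm²
ΣAx_c = (26100.00)(145.00) + (-1809.56)(122.00) = 3563734.00 mm³
ΣAy_c = (26100.00)(45.00) + (-1809.56)(54.00) = 1076783.90 mm³
x_c = 3563734.00 / 24290.44 = 146.71 mm
y_c = 1076783.90 / 24290.44 = 44.33 mm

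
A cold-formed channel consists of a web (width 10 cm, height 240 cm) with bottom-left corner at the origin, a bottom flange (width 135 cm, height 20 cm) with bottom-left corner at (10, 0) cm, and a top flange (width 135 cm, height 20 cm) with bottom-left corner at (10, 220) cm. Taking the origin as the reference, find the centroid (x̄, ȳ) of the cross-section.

web: A = 10 × 240 = 2400.00, centroid at (5.00, 120.00).
bottom flange: A = 135 × 20 = 2700.00, centroid at (77.50, 10.00).
top flange: A = 135 × 20 = 2700.00, centroid at (77.50, 230.00).
ΣA = 7800.00 cm²
ΣAx̄ = (2400.00)(5.00) + (2700.00)(77.50) + (2700.00)(77.50) = 430500.00 cm³
ΣAȳ = (2400.00)(120.00) + (2700.00)(10.00) + (2700.00)(230.00) = 936000.00 cm³
x̄ = 430500.00 / 7800.00 = 55.19 cm
ȳ = 936000.00 / 7800.00 = 120.00 cm

x̄ = 55.19 cm, ȳ = 120.00 cm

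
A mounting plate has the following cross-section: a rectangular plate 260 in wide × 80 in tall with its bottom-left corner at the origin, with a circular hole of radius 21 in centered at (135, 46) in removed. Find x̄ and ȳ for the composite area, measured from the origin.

x̄ = 129.64 in, ȳ = 39.57 in

plate: A = 260 × 80 = 20800.00, centroid at (130.00, 40.00).
hole: A = −π·21² = -1385.44, centroid at (135.00, 46.00).
ΣA = 19414.56 in², ΣAx̄ = 2516965.28 in³, ΣAȳ = 768269.65 in³.
x̄ = 2516965.28/19414.56 = 129.64 in; ȳ = 768269.65/19414.56 = 39.57 in.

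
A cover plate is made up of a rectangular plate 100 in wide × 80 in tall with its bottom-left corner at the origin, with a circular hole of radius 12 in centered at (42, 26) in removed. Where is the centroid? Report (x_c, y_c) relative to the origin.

plate: A = 100 × 80 = 8000.00, centroid at (50.00, 40.00).
hole: A = −π·12² = -452.39, centroid at (42.00, 26.00).
ΣA = 7547.61 in²
ΣAx_c = (8000.00)(50.00) + (-452.39)(42.00) = 380999.65 in³
ΣAy_c = (8000.00)(40.00) + (-452.39)(26.00) = 308237.88 in³
x_c = 380999.65 / 7547.61 = 50.48 in
y_c = 308237.88 / 7547.61 = 40.84 in

x_c = 50.48 in, y_c = 40.84 in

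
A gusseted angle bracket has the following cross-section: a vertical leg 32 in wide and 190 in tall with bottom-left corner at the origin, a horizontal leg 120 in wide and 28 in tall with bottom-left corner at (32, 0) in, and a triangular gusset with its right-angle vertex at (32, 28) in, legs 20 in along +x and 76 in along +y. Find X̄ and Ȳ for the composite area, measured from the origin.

vertical leg: A = 32 × 190 = 6080.00, centroid at (16.00, 95.00).
horizontal leg: A = 120 × 28 = 3360.00, centroid at (92.00, 14.00).
gusset: A = ½·20·76 = 760.00, centroid at (38.67, 53.33).
ΣA = 10200.00 in², ΣAX̄ = 435786.67 in³, ΣAȲ = 665173.33 in³.
X̄ = 435786.67/10200.00 = 42.72 in; Ȳ = 665173.33/10200.00 = 65.21 in.

X̄ = 42.72 in, Ȳ = 65.21 in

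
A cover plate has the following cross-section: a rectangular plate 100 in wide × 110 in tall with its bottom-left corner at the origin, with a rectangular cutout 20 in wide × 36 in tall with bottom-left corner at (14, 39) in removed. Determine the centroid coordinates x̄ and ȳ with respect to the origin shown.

x̄ = 51.82 in, ȳ = 54.86 in

plate: A = 100 × 110 = 11000.00, centroid at (50.00, 55.00).
hole: A = −(20 × 36) = -720.00, centroid at (24.00, 57.00).
ΣA = 10280.00 in², ΣAx̄ = 532720.00 in³, ΣAȳ = 563960.00 in³.
x̄ = 532720.00/10280.00 = 51.82 in; ȳ = 563960.00/10280.00 = 54.86 in.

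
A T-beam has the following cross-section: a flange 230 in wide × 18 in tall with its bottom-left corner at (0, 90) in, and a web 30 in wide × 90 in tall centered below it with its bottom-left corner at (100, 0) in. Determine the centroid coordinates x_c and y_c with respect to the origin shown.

web: A = 30 × 90 = 2700.00, centroid at (115.00, 45.00).
flange: A = 230 × 18 = 4140.00, centroid at (115.00, 99.00).
ΣA = 6840.00 in²
ΣAx_c = (2700.00)(115.00) + (4140.00)(115.00) = 786600.00 in³
ΣAy_c = (2700.00)(45.00) + (4140.00)(99.00) = 531360.00 in³
x_c = 786600.00 / 6840.00 = 115.00 in
y_c = 531360.00 / 6840.00 = 77.68 in

x_c = 115.00 in, y_c = 77.68 in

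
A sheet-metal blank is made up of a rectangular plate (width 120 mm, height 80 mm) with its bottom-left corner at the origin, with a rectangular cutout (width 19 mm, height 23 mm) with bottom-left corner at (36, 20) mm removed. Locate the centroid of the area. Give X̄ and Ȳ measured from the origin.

X̄ = 60.69 mm, Ȳ = 40.41 mm

plate: A = 120 × 80 = 9600.00, centroid at (60.00, 40.00).
hole: A = −(19 × 23) = -437.00, centroid at (45.50, 31.50).
ΣA = 9163.00 mm²
ΣAX̄ = (9600.00)(60.00) + (-437.00)(45.50) = 556116.50 mm³
ΣAȲ = (9600.00)(40.00) + (-437.00)(31.50) = 370234.50 mm³
X̄ = 556116.50 / 9163.00 = 60.69 mm
Ȳ = 370234.50 / 9163.00 = 40.41 mm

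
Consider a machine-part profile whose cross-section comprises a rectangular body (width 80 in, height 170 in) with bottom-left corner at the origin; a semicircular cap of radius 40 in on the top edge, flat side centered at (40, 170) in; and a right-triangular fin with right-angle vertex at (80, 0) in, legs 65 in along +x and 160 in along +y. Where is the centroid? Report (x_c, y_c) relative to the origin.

x_c = 55.05 in, y_c = 89.30 in

rectangular body: A = 80 × 170 = 13600.00, centroid at (40.00, 85.00).
semicircular top: A = ½π·40² = 2513.27, centroid at (40.00, 186.98).
triangular fin: A = ½·65·160 = 5200.00, centroid at (101.67, 53.33).
ΣA = 21313.27 in²
ΣAx_c = (13600.00)(40.00) + (2513.27)(40.00) + (5200.00)(101.67) = 1173197.63 in³
ΣAy_c = (13600.00)(85.00) + (2513.27)(186.98) + (5200.00)(53.33) = 1903256.60 in³
x_c = 1173197.63 / 21313.27 = 55.05 in
y_c = 1903256.60 / 21313.27 = 89.30 in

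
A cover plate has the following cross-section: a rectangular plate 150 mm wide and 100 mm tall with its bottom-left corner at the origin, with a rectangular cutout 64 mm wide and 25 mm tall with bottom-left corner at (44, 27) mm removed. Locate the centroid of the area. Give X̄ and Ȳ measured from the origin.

X̄ = 74.88 mm, Ȳ = 51.25 mm

plate: A = 150 × 100 = 15000.00, centroid at (75.00, 50.00).
hole: A = −(64 × 25) = -1600.00, centroid at (76.00, 39.50).
ΣA = 13400.00 mm², ΣAX̄ = 1003400.00 mm³, ΣAȲ = 686800.00 mm³.
X̄ = 1003400.00/13400.00 = 74.88 mm; Ȳ = 686800.00/13400.00 = 51.25 mm.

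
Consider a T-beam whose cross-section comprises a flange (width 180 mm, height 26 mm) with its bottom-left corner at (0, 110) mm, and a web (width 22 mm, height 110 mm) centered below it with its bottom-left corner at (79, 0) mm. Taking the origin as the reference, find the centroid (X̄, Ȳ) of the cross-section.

web: A = 22 × 110 = 2420.00, centroid at (90.00, 55.00).
flange: A = 180 × 26 = 4680.00, centroid at (90.00, 123.00).
ΣA = 7100.00 mm², ΣAX̄ = 639000.00 mm³, ΣAȲ = 708740.00 mm³.
X̄ = 639000.00/7100.00 = 90.00 mm; Ȳ = 708740.00/7100.00 = 99.82 mm.

X̄ = 90.00 mm, Ȳ = 99.82 mm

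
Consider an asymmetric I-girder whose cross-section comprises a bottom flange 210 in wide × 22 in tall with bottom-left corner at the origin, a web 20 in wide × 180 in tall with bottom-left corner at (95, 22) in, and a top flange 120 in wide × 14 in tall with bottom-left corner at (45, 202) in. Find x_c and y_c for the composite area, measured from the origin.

x_c = 105.00 in, y_c = 81.33 in

bottom flange: A = 210 × 22 = 4620.00, centroid at (105.00, 11.00).
web: A = 20 × 180 = 3600.00, centroid at (105.00, 112.00).
top flange: A = 120 × 14 = 1680.00, centroid at (105.00, 209.00).
ΣA = 9900.00 in², ΣAx_c = 1039500.00 in³, ΣAy_c = 805140.00 in³.
x_c = 1039500.00/9900.00 = 105.00 in; y_c = 805140.00/9900.00 = 81.33 in.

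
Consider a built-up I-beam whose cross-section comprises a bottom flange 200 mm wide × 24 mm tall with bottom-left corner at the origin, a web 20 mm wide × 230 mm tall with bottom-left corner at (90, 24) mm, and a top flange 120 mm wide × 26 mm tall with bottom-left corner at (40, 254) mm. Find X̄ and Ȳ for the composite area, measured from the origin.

X̄ = 100.00 mm, Ȳ = 122.21 mm

bottom flange: A = 200 × 24 = 4800.00, centroid at (100.00, 12.00).
web: A = 20 × 230 = 4600.00, centroid at (100.00, 139.00).
top flange: A = 120 × 26 = 3120.00, centroid at (100.00, 267.00).
ΣA = 12520.00 mm²
ΣAX̄ = (4800.00)(100.00) + (4600.00)(100.00) + (3120.00)(100.00) = 1252000.00 mm³
ΣAȲ = (4800.00)(12.00) + (4600.00)(139.00) + (3120.00)(267.00) = 1530040.00 mm³
X̄ = 1252000.00 / 12520.00 = 100.00 mm
Ȳ = 1530040.00 / 12520.00 = 122.21 mm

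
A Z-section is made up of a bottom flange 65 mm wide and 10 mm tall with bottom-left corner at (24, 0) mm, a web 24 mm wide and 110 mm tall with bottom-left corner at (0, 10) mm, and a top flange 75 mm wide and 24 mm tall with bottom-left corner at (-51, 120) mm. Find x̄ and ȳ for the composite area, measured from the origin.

x̄ = 8.67 mm, ȳ = 81.03 mm

Part | A | x̄ᵢ | ȳᵢ | A·x̄ᵢ | A·ȳᵢ
bottom flange | 650.00 | 56.50 | 5.00 | 36725.00 | 3250.00
web | 2640.00 | 12.00 | 65.00 | 31680.00 | 171600.00
top flange | 1800.00 | -13.50 | 132.00 | -24300.00 | 237600.00
Σ | 5090.00 |  |  | 44105.00 | 412450.00
x̄ = 44105.00 / 5090.00 = 8.67 mm
ȳ = 412450.00 / 5090.00 = 81.03 mm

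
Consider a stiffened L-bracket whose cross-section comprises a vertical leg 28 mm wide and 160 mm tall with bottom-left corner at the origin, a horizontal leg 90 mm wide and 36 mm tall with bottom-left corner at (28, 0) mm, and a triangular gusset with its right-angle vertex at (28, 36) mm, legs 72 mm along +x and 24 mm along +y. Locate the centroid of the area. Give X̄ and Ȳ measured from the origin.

vertical leg: A = 28 × 160 = 4480.00, centroid at (14.00, 80.00).
horizontal leg: A = 90 × 36 = 3240.00, centroid at (73.00, 18.00).
gusset: A = ½·72·24 = 864.00, centroid at (52.00, 44.00).
ΣA = 8584.00 mm², ΣAX̄ = 344168.00 mm³, ΣAȲ = 454736.00 mm³.
X̄ = 344168.00/8584.00 = 40.09 mm; Ȳ = 454736.00/8584.00 = 52.97 mm.

X̄ = 40.09 mm, Ȳ = 52.97 mm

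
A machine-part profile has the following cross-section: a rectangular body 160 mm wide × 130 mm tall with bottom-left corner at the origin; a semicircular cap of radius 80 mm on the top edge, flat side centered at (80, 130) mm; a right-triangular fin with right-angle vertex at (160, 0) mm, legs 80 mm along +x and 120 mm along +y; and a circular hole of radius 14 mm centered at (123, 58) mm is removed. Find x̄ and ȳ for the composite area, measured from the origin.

Part | A | x̄ᵢ | ȳᵢ | A·x̄ᵢ | A·ȳᵢ
rectangular body | 20800.00 | 80.00 | 65.00 | 1664000.00 | 1352000.00
semicircular top | 10053.10 | 80.00 | 163.95 | 804247.72 | 1648235.88
triangular fin | 4800.00 | 186.67 | 40.00 | 896000.00 | 192000.00
hole | -615.75 | 123.00 | 58.00 | -75737.52 | -35713.63
Σ | 35037.34 |  |  | 3288510.20 | 3156522.25
x̄ = 3288510.20 / 35037.34 = 93.86 mm
ȳ = 3156522.25 / 35037.34 = 90.09 mm

x̄ = 93.86 mm, ȳ = 90.09 mm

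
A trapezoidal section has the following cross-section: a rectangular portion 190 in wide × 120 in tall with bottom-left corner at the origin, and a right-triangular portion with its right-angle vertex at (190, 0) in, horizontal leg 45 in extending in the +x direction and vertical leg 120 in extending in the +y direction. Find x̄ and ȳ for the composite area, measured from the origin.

rectangular portion: A = 190 × 120 = 22800.00, centroid at (95.00, 60.00).
triangular portion: A = ½·45·120 = 2700.00, centroid at (205.00, 40.00).
ΣA = 25500.00 in², ΣAx̄ = 2719500.00 in³, ΣAȳ = 1476000.00 in³.
x̄ = 2719500.00/25500.00 = 106.65 in; ȳ = 1476000.00/25500.00 = 57.88 in.

x̄ = 106.65 in, ȳ = 57.88 in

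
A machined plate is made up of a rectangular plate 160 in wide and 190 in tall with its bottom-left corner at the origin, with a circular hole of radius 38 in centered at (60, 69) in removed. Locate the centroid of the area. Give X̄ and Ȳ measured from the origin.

Part | A | x̄ᵢ | ȳᵢ | A·x̄ᵢ | A·ȳᵢ
plate | 30400.00 | 80.00 | 95.00 | 2432000.00 | 2888000.00
hole | -4536.46 | 60.00 | 69.00 | -272187.59 | -313015.73
Σ | 25863.54 |  |  | 2159812.41 | 2574984.27
X̄ = 2159812.41 / 25863.54 = 83.51 in
Ȳ = 2574984.27 / 25863.54 = 99.56 in

X̄ = 83.51 in, Ȳ = 99.56 in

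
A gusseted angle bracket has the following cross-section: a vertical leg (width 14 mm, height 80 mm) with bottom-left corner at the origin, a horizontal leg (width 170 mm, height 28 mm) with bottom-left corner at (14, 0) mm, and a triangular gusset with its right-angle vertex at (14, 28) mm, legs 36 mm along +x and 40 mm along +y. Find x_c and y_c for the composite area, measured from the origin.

vertical leg: A = 14 × 80 = 1120.00, centroid at (7.00, 40.00).
horizontal leg: A = 170 × 28 = 4760.00, centroid at (99.00, 14.00).
gusset: A = ½·36·40 = 720.00, centroid at (26.00, 41.33).
ΣA = 6600.00 mm², ΣAx_c = 497800.00 mm³, ΣAy_c = 141200.00 mm³.
x_c = 497800.00/6600.00 = 75.42 mm; y_c = 141200.00/6600.00 = 21.39 mm.

x_c = 75.42 mm, y_c = 21.39 mm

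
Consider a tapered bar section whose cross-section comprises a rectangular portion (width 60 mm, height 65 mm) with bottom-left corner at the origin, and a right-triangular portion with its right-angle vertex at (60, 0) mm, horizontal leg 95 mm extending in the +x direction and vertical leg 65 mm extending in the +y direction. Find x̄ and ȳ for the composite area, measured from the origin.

rectangular portion: A = 60 × 65 = 3900.00, centroid at (30.00, 32.50).
triangular portion: A = ½·95·65 = 3087.50, centroid at (91.67, 21.67).
ΣA = 6987.50 mm²
ΣAx̄ = (3900.00)(30.00) + (3087.50)(91.67) = 400020.83 mm³
ΣAȳ = (3900.00)(32.50) + (3087.50)(21.67) = 193645.83 mm³
x̄ = 400020.83 / 6987.50 = 57.25 mm
ȳ = 193645.83 / 6987.50 = 27.71 mm

x̄ = 57.25 mm, ȳ = 27.71 mm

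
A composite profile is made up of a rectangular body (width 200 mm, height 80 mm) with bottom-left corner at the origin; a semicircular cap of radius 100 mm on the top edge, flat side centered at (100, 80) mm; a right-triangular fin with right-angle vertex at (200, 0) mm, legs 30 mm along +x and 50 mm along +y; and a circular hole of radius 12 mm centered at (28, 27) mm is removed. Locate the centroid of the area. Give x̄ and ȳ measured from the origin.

Part | A | x̄ᵢ | ȳᵢ | A·x̄ᵢ | A·ȳᵢ
rectangular body | 16000.00 | 100.00 | 40.00 | 1600000.00 | 640000.00
semicircular top | 15707.96 | 100.00 | 122.44 | 1570796.33 | 1923303.73
triangular fin | 750.00 | 210.00 | 16.67 | 157500.00 | 12500.00
hole | -452.39 | 28.00 | 27.00 | -12666.90 | -12214.51
Σ | 32005.57 |  |  | 3315629.43 | 2563589.22
x̄ = 3315629.43 / 32005.57 = 103.60 mm
ȳ = 2563589.22 / 32005.57 = 80.10 mm

x̄ = 103.60 mm, ȳ = 80.10 mm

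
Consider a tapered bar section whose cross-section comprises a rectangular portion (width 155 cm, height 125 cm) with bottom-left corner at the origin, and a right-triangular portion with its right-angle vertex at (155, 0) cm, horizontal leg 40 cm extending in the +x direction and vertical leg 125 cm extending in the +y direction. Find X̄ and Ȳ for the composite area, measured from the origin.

X̄ = 87.88 cm, Ȳ = 60.12 cm

rectangular portion: A = 155 × 125 = 19375.00, centroid at (77.50, 62.50).
triangular portion: A = ½·40·125 = 2500.00, centroid at (168.33, 41.67).
ΣA = 21875.00 cm², ΣAX̄ = 1922395.83 cm³, ΣAȲ = 1315104.17 cm³.
X̄ = 1922395.83/21875.00 = 87.88 cm; Ȳ = 1315104.17/21875.00 = 60.12 cm.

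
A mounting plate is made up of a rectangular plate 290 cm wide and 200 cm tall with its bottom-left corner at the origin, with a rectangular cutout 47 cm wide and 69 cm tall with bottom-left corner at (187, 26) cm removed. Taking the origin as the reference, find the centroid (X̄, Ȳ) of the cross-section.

plate: A = 290 × 200 = 58000.00, centroid at (145.00, 100.00).
hole: A = −(47 × 69) = -3243.00, centroid at (210.50, 60.50).
ΣA = 54757.00 cm²
ΣAX̄ = (58000.00)(145.00) + (-3243.00)(210.50) = 7727348.50 cm³
ΣAȲ = (58000.00)(100.00) + (-3243.00)(60.50) = 5603798.50 cm³
X̄ = 7727348.50 / 54757.00 = 141.12 cm
Ȳ = 5603798.50 / 54757.00 = 102.34 cm

X̄ = 141.12 cm, Ȳ = 102.34 cm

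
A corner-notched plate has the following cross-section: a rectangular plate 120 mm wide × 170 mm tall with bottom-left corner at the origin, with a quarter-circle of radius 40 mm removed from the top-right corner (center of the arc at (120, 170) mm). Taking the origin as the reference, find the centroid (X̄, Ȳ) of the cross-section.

Part | A | x̄ᵢ | ȳᵢ | A·x̄ᵢ | A·ȳᵢ
plate | 20400.00 | 60.00 | 85.00 | 1224000.00 | 1734000.00
removed quarter-circle | -1256.64 | 103.02 | 153.02 | -129463.11 | -192294.97
Σ | 19143.36 |  |  | 1094536.89 | 1541705.03
X̄ = 1094536.89 / 19143.36 = 57.18 mm
Ȳ = 1541705.03 / 19143.36 = 80.53 mm

X̄ = 57.18 mm, Ȳ = 80.53 mm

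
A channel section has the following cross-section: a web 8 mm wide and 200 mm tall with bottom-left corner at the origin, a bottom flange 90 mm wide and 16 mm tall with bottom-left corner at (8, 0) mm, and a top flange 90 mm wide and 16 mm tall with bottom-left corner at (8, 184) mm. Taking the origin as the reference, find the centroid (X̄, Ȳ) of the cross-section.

X̄ = 35.50 mm, Ȳ = 100.00 mm

web: A = 8 × 200 = 1600.00, centroid at (4.00, 100.00).
bottom flange: A = 90 × 16 = 1440.00, centroid at (53.00, 8.00).
top flange: A = 90 × 16 = 1440.00, centroid at (53.00, 192.00).
ΣA = 4480.00 mm²
ΣAX̄ = (1600.00)(4.00) + (1440.00)(53.00) + (1440.00)(53.00) = 159040.00 mm³
ΣAȲ = (1600.00)(100.00) + (1440.00)(8.00) + (1440.00)(192.00) = 448000.00 mm³
X̄ = 159040.00 / 4480.00 = 35.50 mm
Ȳ = 448000.00 / 4480.00 = 100.00 mm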